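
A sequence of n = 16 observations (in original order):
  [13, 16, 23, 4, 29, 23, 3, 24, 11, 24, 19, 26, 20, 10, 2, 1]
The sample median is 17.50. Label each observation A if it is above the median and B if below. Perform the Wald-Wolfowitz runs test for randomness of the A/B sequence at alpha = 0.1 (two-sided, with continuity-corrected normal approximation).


Step 1: Compute median = 17.50; label A = above, B = below.
Labels in order: BBABAABABAAAABBB  (n_A = 8, n_B = 8)
Step 2: Count runs R = 9.
Step 3: Under H0 (random ordering), E[R] = 2*n_A*n_B/(n_A+n_B) + 1 = 2*8*8/16 + 1 = 9.0000.
        Var[R] = 2*n_A*n_B*(2*n_A*n_B - n_A - n_B) / ((n_A+n_B)^2 * (n_A+n_B-1)) = 14336/3840 = 3.7333.
        SD[R] = 1.9322.
Step 4: R = E[R], so z = 0 with no continuity correction.
Step 5: Two-sided p-value via normal approximation = 2*(1 - Phi(|z|)) = 1.000000.
Step 6: alpha = 0.1. fail to reject H0.

R = 9, z = 0.0000, p = 1.000000, fail to reject H0.


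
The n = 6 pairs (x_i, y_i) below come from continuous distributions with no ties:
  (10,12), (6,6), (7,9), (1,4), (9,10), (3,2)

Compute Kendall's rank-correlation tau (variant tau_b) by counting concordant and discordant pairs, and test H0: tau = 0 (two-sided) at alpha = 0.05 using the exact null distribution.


Step 1: Enumerate the 15 unordered pairs (i,j) with i<j and classify each by sign(x_j-x_i) * sign(y_j-y_i).
  (1,2):dx=-4,dy=-6->C; (1,3):dx=-3,dy=-3->C; (1,4):dx=-9,dy=-8->C; (1,5):dx=-1,dy=-2->C
  (1,6):dx=-7,dy=-10->C; (2,3):dx=+1,dy=+3->C; (2,4):dx=-5,dy=-2->C; (2,5):dx=+3,dy=+4->C
  (2,6):dx=-3,dy=-4->C; (3,4):dx=-6,dy=-5->C; (3,5):dx=+2,dy=+1->C; (3,6):dx=-4,dy=-7->C
  (4,5):dx=+8,dy=+6->C; (4,6):dx=+2,dy=-2->D; (5,6):dx=-6,dy=-8->C
Step 2: C = 14, D = 1, total pairs = 15.
Step 3: tau = (C - D)/(n(n-1)/2) = (14 - 1)/15 = 0.866667.
Step 4: Exact two-sided p-value (enumerate n! = 720 permutations of y under H0): p = 0.016667.
Step 5: alpha = 0.05. reject H0.

tau_b = 0.8667 (C=14, D=1), p = 0.016667, reject H0.


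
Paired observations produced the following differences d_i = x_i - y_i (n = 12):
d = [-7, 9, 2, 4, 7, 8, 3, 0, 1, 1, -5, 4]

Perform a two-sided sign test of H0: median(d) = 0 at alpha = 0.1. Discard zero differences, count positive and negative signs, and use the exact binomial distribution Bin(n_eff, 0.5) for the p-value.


Step 1: Discard zero differences. Original n = 12; n_eff = number of nonzero differences = 11.
Nonzero differences (with sign): -7, +9, +2, +4, +7, +8, +3, +1, +1, -5, +4
Step 2: Count signs: positive = 9, negative = 2.
Step 3: Under H0: P(positive) = 0.5, so the number of positives S ~ Bin(11, 0.5).
Step 4: Two-sided exact p-value = sum of Bin(11,0.5) probabilities at or below the observed probability = 0.065430.
Step 5: alpha = 0.1. reject H0.

n_eff = 11, pos = 9, neg = 2, p = 0.065430, reject H0.


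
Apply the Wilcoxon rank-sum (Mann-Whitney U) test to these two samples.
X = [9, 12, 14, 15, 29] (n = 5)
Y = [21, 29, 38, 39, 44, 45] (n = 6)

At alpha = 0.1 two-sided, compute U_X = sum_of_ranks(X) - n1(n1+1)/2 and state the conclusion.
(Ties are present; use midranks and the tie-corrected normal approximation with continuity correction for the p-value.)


Step 1: Combine and sort all 11 observations; assign midranks.
sorted (value, group): (9,X), (12,X), (14,X), (15,X), (21,Y), (29,X), (29,Y), (38,Y), (39,Y), (44,Y), (45,Y)
ranks: 9->1, 12->2, 14->3, 15->4, 21->5, 29->6.5, 29->6.5, 38->8, 39->9, 44->10, 45->11
Step 2: Rank sum for X: R1 = 1 + 2 + 3 + 4 + 6.5 = 16.5.
Step 3: U_X = R1 - n1(n1+1)/2 = 16.5 - 5*6/2 = 16.5 - 15 = 1.5.
       U_Y = n1*n2 - U_X = 30 - 1.5 = 28.5.
Step 4: Ties are present, so use the tie-corrected normal approximation (with continuity correction) for the p-value.
Step 5: p-value = 0.017365; compare to alpha = 0.1. reject H0.

U_X = 1.5, p = 0.017365, reject H0 at alpha = 0.1.


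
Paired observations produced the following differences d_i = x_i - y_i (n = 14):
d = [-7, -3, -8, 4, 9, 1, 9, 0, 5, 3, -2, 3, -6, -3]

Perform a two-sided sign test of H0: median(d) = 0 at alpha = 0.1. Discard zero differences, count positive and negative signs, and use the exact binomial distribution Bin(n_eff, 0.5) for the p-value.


Step 1: Discard zero differences. Original n = 14; n_eff = number of nonzero differences = 13.
Nonzero differences (with sign): -7, -3, -8, +4, +9, +1, +9, +5, +3, -2, +3, -6, -3
Step 2: Count signs: positive = 7, negative = 6.
Step 3: Under H0: P(positive) = 0.5, so the number of positives S ~ Bin(13, 0.5).
Step 4: Two-sided exact p-value = sum of Bin(13,0.5) probabilities at or below the observed probability = 1.000000.
Step 5: alpha = 0.1. fail to reject H0.

n_eff = 13, pos = 7, neg = 6, p = 1.000000, fail to reject H0.


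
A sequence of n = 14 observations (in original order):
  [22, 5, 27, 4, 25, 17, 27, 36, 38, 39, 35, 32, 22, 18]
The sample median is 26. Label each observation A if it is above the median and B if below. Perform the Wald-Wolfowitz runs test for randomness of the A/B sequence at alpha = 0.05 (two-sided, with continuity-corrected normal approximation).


Step 1: Compute median = 26; label A = above, B = below.
Labels in order: BBABBBAAAAAABB  (n_A = 7, n_B = 7)
Step 2: Count runs R = 5.
Step 3: Under H0 (random ordering), E[R] = 2*n_A*n_B/(n_A+n_B) + 1 = 2*7*7/14 + 1 = 8.0000.
        Var[R] = 2*n_A*n_B*(2*n_A*n_B - n_A - n_B) / ((n_A+n_B)^2 * (n_A+n_B-1)) = 8232/2548 = 3.2308.
        SD[R] = 1.7974.
Step 4: Continuity-corrected z = (R + 0.5 - E[R]) / SD[R] = (5 + 0.5 - 8.0000) / 1.7974 = -1.3909.
Step 5: Two-sided p-value via normal approximation = 2*(1 - Phi(|z|)) = 0.164264.
Step 6: alpha = 0.05. fail to reject H0.

R = 5, z = -1.3909, p = 0.164264, fail to reject H0.


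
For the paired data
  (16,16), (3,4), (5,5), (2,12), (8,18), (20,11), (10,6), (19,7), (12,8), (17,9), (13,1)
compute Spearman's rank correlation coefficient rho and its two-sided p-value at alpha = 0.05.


Step 1: Rank x and y separately (midranks; no ties here).
rank(x): 16->8, 3->2, 5->3, 2->1, 8->4, 20->11, 10->5, 19->10, 12->6, 17->9, 13->7
rank(y): 16->10, 4->2, 5->3, 12->9, 18->11, 11->8, 6->4, 7->5, 8->6, 9->7, 1->1
Step 2: d_i = R_x(i) - R_y(i); compute d_i^2.
  (8-10)^2=4, (2-2)^2=0, (3-3)^2=0, (1-9)^2=64, (4-11)^2=49, (11-8)^2=9, (5-4)^2=1, (10-5)^2=25, (6-6)^2=0, (9-7)^2=4, (7-1)^2=36
sum(d^2) = 192.
Step 3: rho = 1 - 6*192 / (11*(11^2 - 1)) = 1 - 1152/1320 = 0.127273.
Step 4: Under H0, t = rho * sqrt((n-2)/(1-rho^2)) = 0.3849 ~ t(9).
Step 5: Two-sided p-value from the t-distribution with 9 df = 0.709215.
Step 6: alpha = 0.05. fail to reject H0.

rho = 0.1273, p = 0.709215, fail to reject H0 at alpha = 0.05.


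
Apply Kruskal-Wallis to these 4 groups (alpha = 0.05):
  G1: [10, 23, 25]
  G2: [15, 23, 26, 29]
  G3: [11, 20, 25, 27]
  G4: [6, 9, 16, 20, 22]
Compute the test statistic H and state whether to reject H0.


Step 1: Combine all N = 16 observations and assign midranks.
sorted (value, group, rank): (6,G4,1), (9,G4,2), (10,G1,3), (11,G3,4), (15,G2,5), (16,G4,6), (20,G3,7.5), (20,G4,7.5), (22,G4,9), (23,G1,10.5), (23,G2,10.5), (25,G1,12.5), (25,G3,12.5), (26,G2,14), (27,G3,15), (29,G2,16)
Step 2: Sum ranks within each group.
R_1 = 26 (n_1 = 3)
R_2 = 45.5 (n_2 = 4)
R_3 = 39 (n_3 = 4)
R_4 = 25.5 (n_4 = 5)
Step 3: H = 12/(N(N+1)) * sum(R_i^2/n_i) - 3(N+1)
     = 12/(16*17) * (26^2/3 + 45.5^2/4 + 39^2/4 + 25.5^2/5) - 3*17
     = 0.044118 * 1253.2 - 51
     = 4.288051.
Step 4: Ties present; correction factor C = 1 - 18/(16^3 - 16) = 0.995588. Corrected H = 4.288051 / 0.995588 = 4.307053.
Step 5: Under H0, H ~ chi^2(3); p-value = 0.230160.
Step 6: alpha = 0.05. fail to reject H0.

H = 4.3071, df = 3, p = 0.230160, fail to reject H0.


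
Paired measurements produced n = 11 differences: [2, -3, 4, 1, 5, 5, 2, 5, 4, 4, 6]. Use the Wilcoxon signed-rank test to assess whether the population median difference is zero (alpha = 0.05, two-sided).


Step 1: Drop any zero differences (none here) and take |d_i|.
|d| = [2, 3, 4, 1, 5, 5, 2, 5, 4, 4, 6]
Step 2: Midrank |d_i| (ties get averaged ranks).
ranks: |2|->2.5, |3|->4, |4|->6, |1|->1, |5|->9, |5|->9, |2|->2.5, |5|->9, |4|->6, |4|->6, |6|->11
Step 3: Attach original signs; sum ranks with positive sign and with negative sign.
W+ = 2.5 + 6 + 1 + 9 + 9 + 2.5 + 9 + 6 + 6 + 11 = 62
W- = 4 = 4
(Check: W+ + W- = 66 should equal n(n+1)/2 = 66.)
Step 4: Test statistic W = min(W+, W-) = 4.
Step 5: Ties in |d|, so use the tie-corrected normal approximation.
        E[W] = n(n+1)/4 = 11*12/4 = 33.
        Tie groups: |d|=2 (t=2), |d|=4 (t=3), |d|=5 (t=3); sum(t^3 - t) = 54.
        Var[W] = n(n+1)(2n+1)/24 - sum(t^3-t)/48 = 3036/24 - 54/48 = 125.375.
        z = (W - E[W]) / sqrt(Var[W]) = (4 - 33) / 11.1971 = -2.5900.
        Two-sided p = 2*Phi(z) = 0.009599.
Step 6: alpha = 0.05. reject H0.

W+ = 62, W- = 4, W = min = 4, p = 0.009599, reject H0.


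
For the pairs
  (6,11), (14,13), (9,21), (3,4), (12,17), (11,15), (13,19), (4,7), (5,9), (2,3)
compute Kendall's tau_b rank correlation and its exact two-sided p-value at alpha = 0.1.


Step 1: Enumerate the 45 unordered pairs (i,j) with i<j and classify each by sign(x_j-x_i) * sign(y_j-y_i).
  (1,2):dx=+8,dy=+2->C; (1,3):dx=+3,dy=+10->C; (1,4):dx=-3,dy=-7->C; (1,5):dx=+6,dy=+6->C
  (1,6):dx=+5,dy=+4->C; (1,7):dx=+7,dy=+8->C; (1,8):dx=-2,dy=-4->C; (1,9):dx=-1,dy=-2->C
  (1,10):dx=-4,dy=-8->C; (2,3):dx=-5,dy=+8->D; (2,4):dx=-11,dy=-9->C; (2,5):dx=-2,dy=+4->D
  (2,6):dx=-3,dy=+2->D; (2,7):dx=-1,dy=+6->D; (2,8):dx=-10,dy=-6->C; (2,9):dx=-9,dy=-4->C
  (2,10):dx=-12,dy=-10->C; (3,4):dx=-6,dy=-17->C; (3,5):dx=+3,dy=-4->D; (3,6):dx=+2,dy=-6->D
  (3,7):dx=+4,dy=-2->D; (3,8):dx=-5,dy=-14->C; (3,9):dx=-4,dy=-12->C; (3,10):dx=-7,dy=-18->C
  (4,5):dx=+9,dy=+13->C; (4,6):dx=+8,dy=+11->C; (4,7):dx=+10,dy=+15->C; (4,8):dx=+1,dy=+3->C
  (4,9):dx=+2,dy=+5->C; (4,10):dx=-1,dy=-1->C; (5,6):dx=-1,dy=-2->C; (5,7):dx=+1,dy=+2->C
  (5,8):dx=-8,dy=-10->C; (5,9):dx=-7,dy=-8->C; (5,10):dx=-10,dy=-14->C; (6,7):dx=+2,dy=+4->C
  (6,8):dx=-7,dy=-8->C; (6,9):dx=-6,dy=-6->C; (6,10):dx=-9,dy=-12->C; (7,8):dx=-9,dy=-12->C
  (7,9):dx=-8,dy=-10->C; (7,10):dx=-11,dy=-16->C; (8,9):dx=+1,dy=+2->C; (8,10):dx=-2,dy=-4->C
  (9,10):dx=-3,dy=-6->C
Step 2: C = 38, D = 7, total pairs = 45.
Step 3: tau = (C - D)/(n(n-1)/2) = (38 - 7)/45 = 0.688889.
Step 4: Exact two-sided p-value (enumerate n! = 3628800 permutations of y under H0): p = 0.004687.
Step 5: alpha = 0.1. reject H0.

tau_b = 0.6889 (C=38, D=7), p = 0.004687, reject H0.


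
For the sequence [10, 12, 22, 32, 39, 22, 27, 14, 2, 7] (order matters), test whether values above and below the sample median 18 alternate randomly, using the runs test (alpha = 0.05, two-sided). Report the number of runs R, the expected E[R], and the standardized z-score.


Step 1: Compute median = 18; label A = above, B = below.
Labels in order: BBAAAAABBB  (n_A = 5, n_B = 5)
Step 2: Count runs R = 3.
Step 3: Under H0 (random ordering), E[R] = 2*n_A*n_B/(n_A+n_B) + 1 = 2*5*5/10 + 1 = 6.0000.
        Var[R] = 2*n_A*n_B*(2*n_A*n_B - n_A - n_B) / ((n_A+n_B)^2 * (n_A+n_B-1)) = 2000/900 = 2.2222.
        SD[R] = 1.4907.
Step 4: Continuity-corrected z = (R + 0.5 - E[R]) / SD[R] = (3 + 0.5 - 6.0000) / 1.4907 = -1.6771.
Step 5: Two-sided p-value via normal approximation = 2*(1 - Phi(|z|)) = 0.093533.
Step 6: alpha = 0.05. fail to reject H0.

R = 3, z = -1.6771, p = 0.093533, fail to reject H0.


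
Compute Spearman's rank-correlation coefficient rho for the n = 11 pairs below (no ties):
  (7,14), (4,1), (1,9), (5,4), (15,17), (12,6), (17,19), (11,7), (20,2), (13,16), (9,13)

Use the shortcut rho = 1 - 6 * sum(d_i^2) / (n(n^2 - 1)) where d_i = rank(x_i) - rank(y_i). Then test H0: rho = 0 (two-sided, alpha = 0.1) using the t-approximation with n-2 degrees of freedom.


Step 1: Rank x and y separately (midranks; no ties here).
rank(x): 7->4, 4->2, 1->1, 5->3, 15->9, 12->7, 17->10, 11->6, 20->11, 13->8, 9->5
rank(y): 14->8, 1->1, 9->6, 4->3, 17->10, 6->4, 19->11, 7->5, 2->2, 16->9, 13->7
Step 2: d_i = R_x(i) - R_y(i); compute d_i^2.
  (4-8)^2=16, (2-1)^2=1, (1-6)^2=25, (3-3)^2=0, (9-10)^2=1, (7-4)^2=9, (10-11)^2=1, (6-5)^2=1, (11-2)^2=81, (8-9)^2=1, (5-7)^2=4
sum(d^2) = 140.
Step 3: rho = 1 - 6*140 / (11*(11^2 - 1)) = 1 - 840/1320 = 0.363636.
Step 4: Under H0, t = rho * sqrt((n-2)/(1-rho^2)) = 1.1711 ~ t(9).
Step 5: Two-sided p-value from the t-distribution with 9 df = 0.271638.
Step 6: alpha = 0.1. fail to reject H0.

rho = 0.3636, p = 0.271638, fail to reject H0 at alpha = 0.1.


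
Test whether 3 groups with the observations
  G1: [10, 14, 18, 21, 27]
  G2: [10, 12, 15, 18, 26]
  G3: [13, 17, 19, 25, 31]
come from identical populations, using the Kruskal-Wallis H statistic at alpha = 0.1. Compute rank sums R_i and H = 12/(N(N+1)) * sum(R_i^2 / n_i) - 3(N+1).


Step 1: Combine all N = 15 observations and assign midranks.
sorted (value, group, rank): (10,G1,1.5), (10,G2,1.5), (12,G2,3), (13,G3,4), (14,G1,5), (15,G2,6), (17,G3,7), (18,G1,8.5), (18,G2,8.5), (19,G3,10), (21,G1,11), (25,G3,12), (26,G2,13), (27,G1,14), (31,G3,15)
Step 2: Sum ranks within each group.
R_1 = 40 (n_1 = 5)
R_2 = 32 (n_2 = 5)
R_3 = 48 (n_3 = 5)
Step 3: H = 12/(N(N+1)) * sum(R_i^2/n_i) - 3(N+1)
     = 12/(15*16) * (40^2/5 + 32^2/5 + 48^2/5) - 3*16
     = 0.050000 * 985.6 - 48
     = 1.280000.
Step 4: Ties present; correction factor C = 1 - 12/(15^3 - 15) = 0.996429. Corrected H = 1.280000 / 0.996429 = 1.284588.
Step 5: Under H0, H ~ chi^2(2); p-value = 0.526084.
Step 6: alpha = 0.1. fail to reject H0.

H = 1.2846, df = 2, p = 0.526084, fail to reject H0.


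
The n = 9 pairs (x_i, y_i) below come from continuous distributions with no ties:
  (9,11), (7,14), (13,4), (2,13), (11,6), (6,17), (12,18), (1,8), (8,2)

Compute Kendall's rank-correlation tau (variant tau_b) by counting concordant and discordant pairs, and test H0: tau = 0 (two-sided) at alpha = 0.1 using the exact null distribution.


Step 1: Enumerate the 36 unordered pairs (i,j) with i<j and classify each by sign(x_j-x_i) * sign(y_j-y_i).
  (1,2):dx=-2,dy=+3->D; (1,3):dx=+4,dy=-7->D; (1,4):dx=-7,dy=+2->D; (1,5):dx=+2,dy=-5->D
  (1,6):dx=-3,dy=+6->D; (1,7):dx=+3,dy=+7->C; (1,8):dx=-8,dy=-3->C; (1,9):dx=-1,dy=-9->C
  (2,3):dx=+6,dy=-10->D; (2,4):dx=-5,dy=-1->C; (2,5):dx=+4,dy=-8->D; (2,6):dx=-1,dy=+3->D
  (2,7):dx=+5,dy=+4->C; (2,8):dx=-6,dy=-6->C; (2,9):dx=+1,dy=-12->D; (3,4):dx=-11,dy=+9->D
  (3,5):dx=-2,dy=+2->D; (3,6):dx=-7,dy=+13->D; (3,7):dx=-1,dy=+14->D; (3,8):dx=-12,dy=+4->D
  (3,9):dx=-5,dy=-2->C; (4,5):dx=+9,dy=-7->D; (4,6):dx=+4,dy=+4->C; (4,7):dx=+10,dy=+5->C
  (4,8):dx=-1,dy=-5->C; (4,9):dx=+6,dy=-11->D; (5,6):dx=-5,dy=+11->D; (5,7):dx=+1,dy=+12->C
  (5,8):dx=-10,dy=+2->D; (5,9):dx=-3,dy=-4->C; (6,7):dx=+6,dy=+1->C; (6,8):dx=-5,dy=-9->C
  (6,9):dx=+2,dy=-15->D; (7,8):dx=-11,dy=-10->C; (7,9):dx=-4,dy=-16->C; (8,9):dx=+7,dy=-6->D
Step 2: C = 16, D = 20, total pairs = 36.
Step 3: tau = (C - D)/(n(n-1)/2) = (16 - 20)/36 = -0.111111.
Step 4: Exact two-sided p-value (enumerate n! = 362880 permutations of y under H0): p = 0.761414.
Step 5: alpha = 0.1. fail to reject H0.

tau_b = -0.1111 (C=16, D=20), p = 0.761414, fail to reject H0.


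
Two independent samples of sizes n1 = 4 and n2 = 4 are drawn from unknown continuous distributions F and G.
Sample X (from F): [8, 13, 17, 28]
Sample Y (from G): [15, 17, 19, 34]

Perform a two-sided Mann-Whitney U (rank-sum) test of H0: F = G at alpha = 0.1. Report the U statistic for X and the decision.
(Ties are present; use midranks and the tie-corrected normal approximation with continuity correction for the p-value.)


Step 1: Combine and sort all 8 observations; assign midranks.
sorted (value, group): (8,X), (13,X), (15,Y), (17,X), (17,Y), (19,Y), (28,X), (34,Y)
ranks: 8->1, 13->2, 15->3, 17->4.5, 17->4.5, 19->6, 28->7, 34->8
Step 2: Rank sum for X: R1 = 1 + 2 + 4.5 + 7 = 14.5.
Step 3: U_X = R1 - n1(n1+1)/2 = 14.5 - 4*5/2 = 14.5 - 10 = 4.5.
       U_Y = n1*n2 - U_X = 16 - 4.5 = 11.5.
Step 4: Ties are present, so use the tie-corrected normal approximation (with continuity correction) for the p-value.
Step 5: p-value = 0.383630; compare to alpha = 0.1. fail to reject H0.

U_X = 4.5, p = 0.383630, fail to reject H0 at alpha = 0.1.


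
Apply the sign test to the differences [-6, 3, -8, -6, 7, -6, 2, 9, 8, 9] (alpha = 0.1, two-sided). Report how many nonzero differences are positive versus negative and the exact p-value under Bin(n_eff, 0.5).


Step 1: Discard zero differences. Original n = 10; n_eff = number of nonzero differences = 10.
Nonzero differences (with sign): -6, +3, -8, -6, +7, -6, +2, +9, +8, +9
Step 2: Count signs: positive = 6, negative = 4.
Step 3: Under H0: P(positive) = 0.5, so the number of positives S ~ Bin(10, 0.5).
Step 4: Two-sided exact p-value = sum of Bin(10,0.5) probabilities at or below the observed probability = 0.753906.
Step 5: alpha = 0.1. fail to reject H0.

n_eff = 10, pos = 6, neg = 4, p = 0.753906, fail to reject H0.


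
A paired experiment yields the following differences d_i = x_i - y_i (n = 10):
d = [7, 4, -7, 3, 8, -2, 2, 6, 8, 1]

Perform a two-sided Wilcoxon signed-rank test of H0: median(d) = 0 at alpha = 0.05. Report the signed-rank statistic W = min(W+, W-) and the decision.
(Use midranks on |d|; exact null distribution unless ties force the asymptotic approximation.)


Step 1: Drop any zero differences (none here) and take |d_i|.
|d| = [7, 4, 7, 3, 8, 2, 2, 6, 8, 1]
Step 2: Midrank |d_i| (ties get averaged ranks).
ranks: |7|->7.5, |4|->5, |7|->7.5, |3|->4, |8|->9.5, |2|->2.5, |2|->2.5, |6|->6, |8|->9.5, |1|->1
Step 3: Attach original signs; sum ranks with positive sign and with negative sign.
W+ = 7.5 + 5 + 4 + 9.5 + 2.5 + 6 + 9.5 + 1 = 45
W- = 7.5 + 2.5 = 10
(Check: W+ + W- = 55 should equal n(n+1)/2 = 55.)
Step 4: Test statistic W = min(W+, W-) = 10.
Step 5: Ties in |d|, so use the tie-corrected normal approximation.
        E[W] = n(n+1)/4 = 10*11/4 = 27.5.
        Tie groups: |d|=2 (t=2), |d|=7 (t=2), |d|=8 (t=2); sum(t^3 - t) = 18.
        Var[W] = n(n+1)(2n+1)/24 - sum(t^3-t)/48 = 2310/24 - 18/48 = 95.875.
        z = (W - E[W]) / sqrt(Var[W]) = (10 - 27.5) / 9.7916 = -1.7873.
        Two-sided p = 2*Phi(z) = 0.073897.
Step 6: alpha = 0.05. fail to reject H0.

W+ = 45, W- = 10, W = min = 10, p = 0.073897, fail to reject H0.


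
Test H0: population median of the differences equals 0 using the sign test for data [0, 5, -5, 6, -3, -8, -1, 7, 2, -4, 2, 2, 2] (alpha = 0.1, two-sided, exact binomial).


Step 1: Discard zero differences. Original n = 13; n_eff = number of nonzero differences = 12.
Nonzero differences (with sign): +5, -5, +6, -3, -8, -1, +7, +2, -4, +2, +2, +2
Step 2: Count signs: positive = 7, negative = 5.
Step 3: Under H0: P(positive) = 0.5, so the number of positives S ~ Bin(12, 0.5).
Step 4: Two-sided exact p-value = sum of Bin(12,0.5) probabilities at or below the observed probability = 0.774414.
Step 5: alpha = 0.1. fail to reject H0.

n_eff = 12, pos = 7, neg = 5, p = 0.774414, fail to reject H0.


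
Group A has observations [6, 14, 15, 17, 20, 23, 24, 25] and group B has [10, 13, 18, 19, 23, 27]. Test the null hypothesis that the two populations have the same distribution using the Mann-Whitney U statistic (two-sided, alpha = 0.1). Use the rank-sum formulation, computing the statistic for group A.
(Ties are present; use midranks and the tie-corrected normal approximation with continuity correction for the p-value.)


Step 1: Combine and sort all 14 observations; assign midranks.
sorted (value, group): (6,X), (10,Y), (13,Y), (14,X), (15,X), (17,X), (18,Y), (19,Y), (20,X), (23,X), (23,Y), (24,X), (25,X), (27,Y)
ranks: 6->1, 10->2, 13->3, 14->4, 15->5, 17->6, 18->7, 19->8, 20->9, 23->10.5, 23->10.5, 24->12, 25->13, 27->14
Step 2: Rank sum for X: R1 = 1 + 4 + 5 + 6 + 9 + 10.5 + 12 + 13 = 60.5.
Step 3: U_X = R1 - n1(n1+1)/2 = 60.5 - 8*9/2 = 60.5 - 36 = 24.5.
       U_Y = n1*n2 - U_X = 48 - 24.5 = 23.5.
Step 4: Ties are present, so use the tie-corrected normal approximation (with continuity correction) for the p-value.
Step 5: p-value = 1.000000; compare to alpha = 0.1. fail to reject H0.

U_X = 24.5, p = 1.000000, fail to reject H0 at alpha = 0.1.


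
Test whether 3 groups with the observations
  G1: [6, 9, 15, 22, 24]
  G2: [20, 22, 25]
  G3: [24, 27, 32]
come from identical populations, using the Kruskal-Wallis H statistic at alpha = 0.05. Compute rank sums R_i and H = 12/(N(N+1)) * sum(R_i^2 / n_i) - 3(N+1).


Step 1: Combine all N = 11 observations and assign midranks.
sorted (value, group, rank): (6,G1,1), (9,G1,2), (15,G1,3), (20,G2,4), (22,G1,5.5), (22,G2,5.5), (24,G1,7.5), (24,G3,7.5), (25,G2,9), (27,G3,10), (32,G3,11)
Step 2: Sum ranks within each group.
R_1 = 19 (n_1 = 5)
R_2 = 18.5 (n_2 = 3)
R_3 = 28.5 (n_3 = 3)
Step 3: H = 12/(N(N+1)) * sum(R_i^2/n_i) - 3(N+1)
     = 12/(11*12) * (19^2/5 + 18.5^2/3 + 28.5^2/3) - 3*12
     = 0.090909 * 457.033 - 36
     = 5.548485.
Step 4: Ties present; correction factor C = 1 - 12/(11^3 - 11) = 0.990909. Corrected H = 5.548485 / 0.990909 = 5.599388.
Step 5: Under H0, H ~ chi^2(2); p-value = 0.060829.
Step 6: alpha = 0.05. fail to reject H0.

H = 5.5994, df = 2, p = 0.060829, fail to reject H0.


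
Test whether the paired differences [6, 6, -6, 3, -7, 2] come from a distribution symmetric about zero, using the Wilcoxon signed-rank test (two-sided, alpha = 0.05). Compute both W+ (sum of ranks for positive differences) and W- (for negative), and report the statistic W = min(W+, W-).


Step 1: Drop any zero differences (none here) and take |d_i|.
|d| = [6, 6, 6, 3, 7, 2]
Step 2: Midrank |d_i| (ties get averaged ranks).
ranks: |6|->4, |6|->4, |6|->4, |3|->2, |7|->6, |2|->1
Step 3: Attach original signs; sum ranks with positive sign and with negative sign.
W+ = 4 + 4 + 2 + 1 = 11
W- = 4 + 6 = 10
(Check: W+ + W- = 21 should equal n(n+1)/2 = 21.)
Step 4: Test statistic W = min(W+, W-) = 10.
Step 5: Ties in |d|, so use the tie-corrected normal approximation.
        E[W] = n(n+1)/4 = 6*7/4 = 10.5.
        Tie groups: |d|=6 (t=3); sum(t^3 - t) = 24.
        Var[W] = n(n+1)(2n+1)/24 - sum(t^3-t)/48 = 546/24 - 24/48 = 22.25.
        z = (W - E[W]) / sqrt(Var[W]) = (10 - 10.5) / 4.7170 = -0.1060.
        Two-sided p = 2*Phi(z) = 0.915583.
Step 6: alpha = 0.05. fail to reject H0.

W+ = 11, W- = 10, W = min = 10, p = 0.915583, fail to reject H0.


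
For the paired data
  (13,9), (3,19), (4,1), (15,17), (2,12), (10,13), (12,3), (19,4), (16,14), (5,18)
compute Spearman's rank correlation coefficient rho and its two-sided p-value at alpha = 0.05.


Step 1: Rank x and y separately (midranks; no ties here).
rank(x): 13->7, 3->2, 4->3, 15->8, 2->1, 10->5, 12->6, 19->10, 16->9, 5->4
rank(y): 9->4, 19->10, 1->1, 17->8, 12->5, 13->6, 3->2, 4->3, 14->7, 18->9
Step 2: d_i = R_x(i) - R_y(i); compute d_i^2.
  (7-4)^2=9, (2-10)^2=64, (3-1)^2=4, (8-8)^2=0, (1-5)^2=16, (5-6)^2=1, (6-2)^2=16, (10-3)^2=49, (9-7)^2=4, (4-9)^2=25
sum(d^2) = 188.
Step 3: rho = 1 - 6*188 / (10*(10^2 - 1)) = 1 - 1128/990 = -0.139394.
Step 4: Under H0, t = rho * sqrt((n-2)/(1-rho^2)) = -0.3982 ~ t(8).
Step 5: Two-sided p-value from the t-distribution with 8 df = 0.700932.
Step 6: alpha = 0.05. fail to reject H0.

rho = -0.1394, p = 0.700932, fail to reject H0 at alpha = 0.05.


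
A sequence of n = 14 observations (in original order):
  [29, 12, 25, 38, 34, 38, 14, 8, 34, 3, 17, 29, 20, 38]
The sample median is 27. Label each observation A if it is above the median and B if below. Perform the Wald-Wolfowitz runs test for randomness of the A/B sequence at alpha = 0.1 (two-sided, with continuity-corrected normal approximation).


Step 1: Compute median = 27; label A = above, B = below.
Labels in order: ABBAAABBABBABA  (n_A = 7, n_B = 7)
Step 2: Count runs R = 9.
Step 3: Under H0 (random ordering), E[R] = 2*n_A*n_B/(n_A+n_B) + 1 = 2*7*7/14 + 1 = 8.0000.
        Var[R] = 2*n_A*n_B*(2*n_A*n_B - n_A - n_B) / ((n_A+n_B)^2 * (n_A+n_B-1)) = 8232/2548 = 3.2308.
        SD[R] = 1.7974.
Step 4: Continuity-corrected z = (R - 0.5 - E[R]) / SD[R] = (9 - 0.5 - 8.0000) / 1.7974 = 0.2782.
Step 5: Two-sided p-value via normal approximation = 2*(1 - Phi(|z|)) = 0.780879.
Step 6: alpha = 0.1. fail to reject H0.

R = 9, z = 0.2782, p = 0.780879, fail to reject H0.


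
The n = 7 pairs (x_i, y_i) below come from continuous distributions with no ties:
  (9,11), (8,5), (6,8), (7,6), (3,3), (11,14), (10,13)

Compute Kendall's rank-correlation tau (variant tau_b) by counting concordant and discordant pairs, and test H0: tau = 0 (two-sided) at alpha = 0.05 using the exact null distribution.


Step 1: Enumerate the 21 unordered pairs (i,j) with i<j and classify each by sign(x_j-x_i) * sign(y_j-y_i).
  (1,2):dx=-1,dy=-6->C; (1,3):dx=-3,dy=-3->C; (1,4):dx=-2,dy=-5->C; (1,5):dx=-6,dy=-8->C
  (1,6):dx=+2,dy=+3->C; (1,7):dx=+1,dy=+2->C; (2,3):dx=-2,dy=+3->D; (2,4):dx=-1,dy=+1->D
  (2,5):dx=-5,dy=-2->C; (2,6):dx=+3,dy=+9->C; (2,7):dx=+2,dy=+8->C; (3,4):dx=+1,dy=-2->D
  (3,5):dx=-3,dy=-5->C; (3,6):dx=+5,dy=+6->C; (3,7):dx=+4,dy=+5->C; (4,5):dx=-4,dy=-3->C
  (4,6):dx=+4,dy=+8->C; (4,7):dx=+3,dy=+7->C; (5,6):dx=+8,dy=+11->C; (5,7):dx=+7,dy=+10->C
  (6,7):dx=-1,dy=-1->C
Step 2: C = 18, D = 3, total pairs = 21.
Step 3: tau = (C - D)/(n(n-1)/2) = (18 - 3)/21 = 0.714286.
Step 4: Exact two-sided p-value (enumerate n! = 5040 permutations of y under H0): p = 0.030159.
Step 5: alpha = 0.05. reject H0.

tau_b = 0.7143 (C=18, D=3), p = 0.030159, reject H0.


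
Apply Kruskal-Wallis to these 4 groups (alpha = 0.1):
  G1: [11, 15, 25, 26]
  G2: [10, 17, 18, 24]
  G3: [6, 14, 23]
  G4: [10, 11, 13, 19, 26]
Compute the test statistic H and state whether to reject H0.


Step 1: Combine all N = 16 observations and assign midranks.
sorted (value, group, rank): (6,G3,1), (10,G2,2.5), (10,G4,2.5), (11,G1,4.5), (11,G4,4.5), (13,G4,6), (14,G3,7), (15,G1,8), (17,G2,9), (18,G2,10), (19,G4,11), (23,G3,12), (24,G2,13), (25,G1,14), (26,G1,15.5), (26,G4,15.5)
Step 2: Sum ranks within each group.
R_1 = 42 (n_1 = 4)
R_2 = 34.5 (n_2 = 4)
R_3 = 20 (n_3 = 3)
R_4 = 39.5 (n_4 = 5)
Step 3: H = 12/(N(N+1)) * sum(R_i^2/n_i) - 3(N+1)
     = 12/(16*17) * (42^2/4 + 34.5^2/4 + 20^2/3 + 39.5^2/5) - 3*17
     = 0.044118 * 1183.95 - 51
     = 1.232904.
Step 4: Ties present; correction factor C = 1 - 18/(16^3 - 16) = 0.995588. Corrected H = 1.232904 / 0.995588 = 1.238368.
Step 5: Under H0, H ~ chi^2(3); p-value = 0.743818.
Step 6: alpha = 0.1. fail to reject H0.

H = 1.2384, df = 3, p = 0.743818, fail to reject H0.


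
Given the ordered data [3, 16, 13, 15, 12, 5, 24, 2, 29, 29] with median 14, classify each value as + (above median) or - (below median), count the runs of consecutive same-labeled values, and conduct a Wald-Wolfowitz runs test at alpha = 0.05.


Step 1: Compute median = 14; label A = above, B = below.
Labels in order: BABABBABAA  (n_A = 5, n_B = 5)
Step 2: Count runs R = 8.
Step 3: Under H0 (random ordering), E[R] = 2*n_A*n_B/(n_A+n_B) + 1 = 2*5*5/10 + 1 = 6.0000.
        Var[R] = 2*n_A*n_B*(2*n_A*n_B - n_A - n_B) / ((n_A+n_B)^2 * (n_A+n_B-1)) = 2000/900 = 2.2222.
        SD[R] = 1.4907.
Step 4: Continuity-corrected z = (R - 0.5 - E[R]) / SD[R] = (8 - 0.5 - 6.0000) / 1.4907 = 1.0062.
Step 5: Two-sided p-value via normal approximation = 2*(1 - Phi(|z|)) = 0.314305.
Step 6: alpha = 0.05. fail to reject H0.

R = 8, z = 1.0062, p = 0.314305, fail to reject H0.


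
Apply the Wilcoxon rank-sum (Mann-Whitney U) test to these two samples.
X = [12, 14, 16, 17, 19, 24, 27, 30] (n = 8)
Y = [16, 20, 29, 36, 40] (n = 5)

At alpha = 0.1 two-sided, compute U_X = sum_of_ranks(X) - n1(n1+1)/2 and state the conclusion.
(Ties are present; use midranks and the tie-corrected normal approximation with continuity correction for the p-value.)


Step 1: Combine and sort all 13 observations; assign midranks.
sorted (value, group): (12,X), (14,X), (16,X), (16,Y), (17,X), (19,X), (20,Y), (24,X), (27,X), (29,Y), (30,X), (36,Y), (40,Y)
ranks: 12->1, 14->2, 16->3.5, 16->3.5, 17->5, 19->6, 20->7, 24->8, 27->9, 29->10, 30->11, 36->12, 40->13
Step 2: Rank sum for X: R1 = 1 + 2 + 3.5 + 5 + 6 + 8 + 9 + 11 = 45.5.
Step 3: U_X = R1 - n1(n1+1)/2 = 45.5 - 8*9/2 = 45.5 - 36 = 9.5.
       U_Y = n1*n2 - U_X = 40 - 9.5 = 30.5.
Step 4: Ties are present, so use the tie-corrected normal approximation (with continuity correction) for the p-value.
Step 5: p-value = 0.142685; compare to alpha = 0.1. fail to reject H0.

U_X = 9.5, p = 0.142685, fail to reject H0 at alpha = 0.1.


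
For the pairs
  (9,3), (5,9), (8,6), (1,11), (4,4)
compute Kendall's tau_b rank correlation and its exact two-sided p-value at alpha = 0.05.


Step 1: Enumerate the 10 unordered pairs (i,j) with i<j and classify each by sign(x_j-x_i) * sign(y_j-y_i).
  (1,2):dx=-4,dy=+6->D; (1,3):dx=-1,dy=+3->D; (1,4):dx=-8,dy=+8->D; (1,5):dx=-5,dy=+1->D
  (2,3):dx=+3,dy=-3->D; (2,4):dx=-4,dy=+2->D; (2,5):dx=-1,dy=-5->C; (3,4):dx=-7,dy=+5->D
  (3,5):dx=-4,dy=-2->C; (4,5):dx=+3,dy=-7->D
Step 2: C = 2, D = 8, total pairs = 10.
Step 3: tau = (C - D)/(n(n-1)/2) = (2 - 8)/10 = -0.600000.
Step 4: Exact two-sided p-value (enumerate n! = 120 permutations of y under H0): p = 0.233333.
Step 5: alpha = 0.05. fail to reject H0.

tau_b = -0.6000 (C=2, D=8), p = 0.233333, fail to reject H0.


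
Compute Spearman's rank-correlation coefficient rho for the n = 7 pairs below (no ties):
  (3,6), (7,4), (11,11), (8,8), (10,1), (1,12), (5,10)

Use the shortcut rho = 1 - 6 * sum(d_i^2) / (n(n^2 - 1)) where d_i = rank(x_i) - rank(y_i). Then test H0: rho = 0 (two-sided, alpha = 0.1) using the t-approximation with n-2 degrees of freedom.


Step 1: Rank x and y separately (midranks; no ties here).
rank(x): 3->2, 7->4, 11->7, 8->5, 10->6, 1->1, 5->3
rank(y): 6->3, 4->2, 11->6, 8->4, 1->1, 12->7, 10->5
Step 2: d_i = R_x(i) - R_y(i); compute d_i^2.
  (2-3)^2=1, (4-2)^2=4, (7-6)^2=1, (5-4)^2=1, (6-1)^2=25, (1-7)^2=36, (3-5)^2=4
sum(d^2) = 72.
Step 3: rho = 1 - 6*72 / (7*(7^2 - 1)) = 1 - 432/336 = -0.285714.
Step 4: Under H0, t = rho * sqrt((n-2)/(1-rho^2)) = -0.6667 ~ t(5).
Step 5: Two-sided p-value from the t-distribution with 5 df = 0.534509.
Step 6: alpha = 0.1. fail to reject H0.

rho = -0.2857, p = 0.534509, fail to reject H0 at alpha = 0.1.


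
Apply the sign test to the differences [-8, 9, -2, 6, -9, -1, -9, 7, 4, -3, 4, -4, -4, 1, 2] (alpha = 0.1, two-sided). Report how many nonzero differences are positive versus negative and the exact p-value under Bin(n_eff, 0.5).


Step 1: Discard zero differences. Original n = 15; n_eff = number of nonzero differences = 15.
Nonzero differences (with sign): -8, +9, -2, +6, -9, -1, -9, +7, +4, -3, +4, -4, -4, +1, +2
Step 2: Count signs: positive = 7, negative = 8.
Step 3: Under H0: P(positive) = 0.5, so the number of positives S ~ Bin(15, 0.5).
Step 4: Two-sided exact p-value = sum of Bin(15,0.5) probabilities at or below the observed probability = 1.000000.
Step 5: alpha = 0.1. fail to reject H0.

n_eff = 15, pos = 7, neg = 8, p = 1.000000, fail to reject H0.


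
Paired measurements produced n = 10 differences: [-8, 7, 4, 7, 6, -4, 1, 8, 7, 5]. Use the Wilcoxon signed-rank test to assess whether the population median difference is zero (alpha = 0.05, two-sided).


Step 1: Drop any zero differences (none here) and take |d_i|.
|d| = [8, 7, 4, 7, 6, 4, 1, 8, 7, 5]
Step 2: Midrank |d_i| (ties get averaged ranks).
ranks: |8|->9.5, |7|->7, |4|->2.5, |7|->7, |6|->5, |4|->2.5, |1|->1, |8|->9.5, |7|->7, |5|->4
Step 3: Attach original signs; sum ranks with positive sign and with negative sign.
W+ = 7 + 2.5 + 7 + 5 + 1 + 9.5 + 7 + 4 = 43
W- = 9.5 + 2.5 = 12
(Check: W+ + W- = 55 should equal n(n+1)/2 = 55.)
Step 4: Test statistic W = min(W+, W-) = 12.
Step 5: Ties in |d|, so use the tie-corrected normal approximation.
        E[W] = n(n+1)/4 = 10*11/4 = 27.5.
        Tie groups: |d|=4 (t=2), |d|=7 (t=3), |d|=8 (t=2); sum(t^3 - t) = 36.
        Var[W] = n(n+1)(2n+1)/24 - sum(t^3-t)/48 = 2310/24 - 36/48 = 95.5.
        z = (W - E[W]) / sqrt(Var[W]) = (12 - 27.5) / 9.7724 = -1.5861.
        Two-sided p = 2*Phi(z) = 0.112717.
Step 6: alpha = 0.05. fail to reject H0.

W+ = 43, W- = 12, W = min = 12, p = 0.112717, fail to reject H0.


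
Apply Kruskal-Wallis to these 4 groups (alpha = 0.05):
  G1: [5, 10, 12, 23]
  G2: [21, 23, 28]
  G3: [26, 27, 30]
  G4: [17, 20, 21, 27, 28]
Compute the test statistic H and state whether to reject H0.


Step 1: Combine all N = 15 observations and assign midranks.
sorted (value, group, rank): (5,G1,1), (10,G1,2), (12,G1,3), (17,G4,4), (20,G4,5), (21,G2,6.5), (21,G4,6.5), (23,G1,8.5), (23,G2,8.5), (26,G3,10), (27,G3,11.5), (27,G4,11.5), (28,G2,13.5), (28,G4,13.5), (30,G3,15)
Step 2: Sum ranks within each group.
R_1 = 14.5 (n_1 = 4)
R_2 = 28.5 (n_2 = 3)
R_3 = 36.5 (n_3 = 3)
R_4 = 40.5 (n_4 = 5)
Step 3: H = 12/(N(N+1)) * sum(R_i^2/n_i) - 3(N+1)
     = 12/(15*16) * (14.5^2/4 + 28.5^2/3 + 36.5^2/3 + 40.5^2/5) - 3*16
     = 0.050000 * 1095.45 - 48
     = 6.772292.
Step 4: Ties present; correction factor C = 1 - 24/(15^3 - 15) = 0.992857. Corrected H = 6.772292 / 0.992857 = 6.821013.
Step 5: Under H0, H ~ chi^2(3); p-value = 0.077827.
Step 6: alpha = 0.05. fail to reject H0.

H = 6.8210, df = 3, p = 0.077827, fail to reject H0.


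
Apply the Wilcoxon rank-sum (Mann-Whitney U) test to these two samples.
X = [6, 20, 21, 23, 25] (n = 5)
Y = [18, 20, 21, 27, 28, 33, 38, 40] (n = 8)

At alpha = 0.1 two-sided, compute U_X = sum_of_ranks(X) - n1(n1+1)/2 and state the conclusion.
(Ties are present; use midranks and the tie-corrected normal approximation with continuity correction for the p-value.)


Step 1: Combine and sort all 13 observations; assign midranks.
sorted (value, group): (6,X), (18,Y), (20,X), (20,Y), (21,X), (21,Y), (23,X), (25,X), (27,Y), (28,Y), (33,Y), (38,Y), (40,Y)
ranks: 6->1, 18->2, 20->3.5, 20->3.5, 21->5.5, 21->5.5, 23->7, 25->8, 27->9, 28->10, 33->11, 38->12, 40->13
Step 2: Rank sum for X: R1 = 1 + 3.5 + 5.5 + 7 + 8 = 25.
Step 3: U_X = R1 - n1(n1+1)/2 = 25 - 5*6/2 = 25 - 15 = 10.
       U_Y = n1*n2 - U_X = 40 - 10 = 30.
Step 4: Ties are present, so use the tie-corrected normal approximation (with continuity correction) for the p-value.
Step 5: p-value = 0.163169; compare to alpha = 0.1. fail to reject H0.

U_X = 10, p = 0.163169, fail to reject H0 at alpha = 0.1.


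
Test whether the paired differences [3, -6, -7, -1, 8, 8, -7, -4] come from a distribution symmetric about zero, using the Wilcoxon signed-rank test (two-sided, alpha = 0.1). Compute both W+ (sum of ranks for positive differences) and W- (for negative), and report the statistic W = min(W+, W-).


Step 1: Drop any zero differences (none here) and take |d_i|.
|d| = [3, 6, 7, 1, 8, 8, 7, 4]
Step 2: Midrank |d_i| (ties get averaged ranks).
ranks: |3|->2, |6|->4, |7|->5.5, |1|->1, |8|->7.5, |8|->7.5, |7|->5.5, |4|->3
Step 3: Attach original signs; sum ranks with positive sign and with negative sign.
W+ = 2 + 7.5 + 7.5 = 17
W- = 4 + 5.5 + 1 + 5.5 + 3 = 19
(Check: W+ + W- = 36 should equal n(n+1)/2 = 36.)
Step 4: Test statistic W = min(W+, W-) = 17.
Step 5: Ties in |d|, so use the tie-corrected normal approximation.
        E[W] = n(n+1)/4 = 8*9/4 = 18.
        Tie groups: |d|=7 (t=2), |d|=8 (t=2); sum(t^3 - t) = 12.
        Var[W] = n(n+1)(2n+1)/24 - sum(t^3-t)/48 = 1224/24 - 12/48 = 50.75.
        z = (W - E[W]) / sqrt(Var[W]) = (17 - 18) / 7.1239 = -0.1404.
        Two-sided p = 2*Phi(z) = 0.888366.
Step 6: alpha = 0.1. fail to reject H0.

W+ = 17, W- = 19, W = min = 17, p = 0.888366, fail to reject H0.


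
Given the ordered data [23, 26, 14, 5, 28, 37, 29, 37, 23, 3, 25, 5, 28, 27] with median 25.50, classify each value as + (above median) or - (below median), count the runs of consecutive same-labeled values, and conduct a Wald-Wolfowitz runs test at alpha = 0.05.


Step 1: Compute median = 25.50; label A = above, B = below.
Labels in order: BABBAAAABBBBAA  (n_A = 7, n_B = 7)
Step 2: Count runs R = 6.
Step 3: Under H0 (random ordering), E[R] = 2*n_A*n_B/(n_A+n_B) + 1 = 2*7*7/14 + 1 = 8.0000.
        Var[R] = 2*n_A*n_B*(2*n_A*n_B - n_A - n_B) / ((n_A+n_B)^2 * (n_A+n_B-1)) = 8232/2548 = 3.2308.
        SD[R] = 1.7974.
Step 4: Continuity-corrected z = (R + 0.5 - E[R]) / SD[R] = (6 + 0.5 - 8.0000) / 1.7974 = -0.8345.
Step 5: Two-sided p-value via normal approximation = 2*(1 - Phi(|z|)) = 0.403986.
Step 6: alpha = 0.05. fail to reject H0.

R = 6, z = -0.8345, p = 0.403986, fail to reject H0.


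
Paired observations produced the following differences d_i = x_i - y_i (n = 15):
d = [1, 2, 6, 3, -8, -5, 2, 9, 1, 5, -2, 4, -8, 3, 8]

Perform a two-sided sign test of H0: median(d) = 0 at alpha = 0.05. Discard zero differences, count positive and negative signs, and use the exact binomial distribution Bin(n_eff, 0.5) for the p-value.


Step 1: Discard zero differences. Original n = 15; n_eff = number of nonzero differences = 15.
Nonzero differences (with sign): +1, +2, +6, +3, -8, -5, +2, +9, +1, +5, -2, +4, -8, +3, +8
Step 2: Count signs: positive = 11, negative = 4.
Step 3: Under H0: P(positive) = 0.5, so the number of positives S ~ Bin(15, 0.5).
Step 4: Two-sided exact p-value = sum of Bin(15,0.5) probabilities at or below the observed probability = 0.118469.
Step 5: alpha = 0.05. fail to reject H0.

n_eff = 15, pos = 11, neg = 4, p = 0.118469, fail to reject H0.


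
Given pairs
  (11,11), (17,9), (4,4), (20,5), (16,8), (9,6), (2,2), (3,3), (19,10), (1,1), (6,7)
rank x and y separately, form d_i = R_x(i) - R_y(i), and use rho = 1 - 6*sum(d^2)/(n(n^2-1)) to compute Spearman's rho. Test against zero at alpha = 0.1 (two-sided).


Step 1: Rank x and y separately (midranks; no ties here).
rank(x): 11->7, 17->9, 4->4, 20->11, 16->8, 9->6, 2->2, 3->3, 19->10, 1->1, 6->5
rank(y): 11->11, 9->9, 4->4, 5->5, 8->8, 6->6, 2->2, 3->3, 10->10, 1->1, 7->7
Step 2: d_i = R_x(i) - R_y(i); compute d_i^2.
  (7-11)^2=16, (9-9)^2=0, (4-4)^2=0, (11-5)^2=36, (8-8)^2=0, (6-6)^2=0, (2-2)^2=0, (3-3)^2=0, (10-10)^2=0, (1-1)^2=0, (5-7)^2=4
sum(d^2) = 56.
Step 3: rho = 1 - 6*56 / (11*(11^2 - 1)) = 1 - 336/1320 = 0.745455.
Step 4: Under H0, t = rho * sqrt((n-2)/(1-rho^2)) = 3.3551 ~ t(9).
Step 5: Two-sided p-value from the t-distribution with 9 df = 0.008455.
Step 6: alpha = 0.1. reject H0.

rho = 0.7455, p = 0.008455, reject H0 at alpha = 0.1.


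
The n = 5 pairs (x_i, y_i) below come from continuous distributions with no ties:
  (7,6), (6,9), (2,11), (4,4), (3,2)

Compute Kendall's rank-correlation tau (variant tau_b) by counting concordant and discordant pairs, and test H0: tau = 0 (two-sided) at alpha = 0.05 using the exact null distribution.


Step 1: Enumerate the 10 unordered pairs (i,j) with i<j and classify each by sign(x_j-x_i) * sign(y_j-y_i).
  (1,2):dx=-1,dy=+3->D; (1,3):dx=-5,dy=+5->D; (1,4):dx=-3,dy=-2->C; (1,5):dx=-4,dy=-4->C
  (2,3):dx=-4,dy=+2->D; (2,4):dx=-2,dy=-5->C; (2,5):dx=-3,dy=-7->C; (3,4):dx=+2,dy=-7->D
  (3,5):dx=+1,dy=-9->D; (4,5):dx=-1,dy=-2->C
Step 2: C = 5, D = 5, total pairs = 10.
Step 3: tau = (C - D)/(n(n-1)/2) = (5 - 5)/10 = 0.000000.
Step 4: Exact two-sided p-value (enumerate n! = 120 permutations of y under H0): p = 1.000000.
Step 5: alpha = 0.05. fail to reject H0.

tau_b = 0.0000 (C=5, D=5), p = 1.000000, fail to reject H0.


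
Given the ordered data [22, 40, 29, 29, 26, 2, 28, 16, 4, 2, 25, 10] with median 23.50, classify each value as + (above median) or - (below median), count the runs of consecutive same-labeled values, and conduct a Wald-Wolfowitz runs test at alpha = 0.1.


Step 1: Compute median = 23.50; label A = above, B = below.
Labels in order: BAAAABABBBAB  (n_A = 6, n_B = 6)
Step 2: Count runs R = 7.
Step 3: Under H0 (random ordering), E[R] = 2*n_A*n_B/(n_A+n_B) + 1 = 2*6*6/12 + 1 = 7.0000.
        Var[R] = 2*n_A*n_B*(2*n_A*n_B - n_A - n_B) / ((n_A+n_B)^2 * (n_A+n_B-1)) = 4320/1584 = 2.7273.
        SD[R] = 1.6514.
Step 4: R = E[R], so z = 0 with no continuity correction.
Step 5: Two-sided p-value via normal approximation = 2*(1 - Phi(|z|)) = 1.000000.
Step 6: alpha = 0.1. fail to reject H0.

R = 7, z = 0.0000, p = 1.000000, fail to reject H0.


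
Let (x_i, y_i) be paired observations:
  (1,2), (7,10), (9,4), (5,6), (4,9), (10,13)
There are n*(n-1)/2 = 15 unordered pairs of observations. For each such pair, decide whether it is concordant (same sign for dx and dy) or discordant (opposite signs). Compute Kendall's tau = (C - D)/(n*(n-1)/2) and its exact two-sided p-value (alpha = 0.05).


Step 1: Enumerate the 15 unordered pairs (i,j) with i<j and classify each by sign(x_j-x_i) * sign(y_j-y_i).
  (1,2):dx=+6,dy=+8->C; (1,3):dx=+8,dy=+2->C; (1,4):dx=+4,dy=+4->C; (1,5):dx=+3,dy=+7->C
  (1,6):dx=+9,dy=+11->C; (2,3):dx=+2,dy=-6->D; (2,4):dx=-2,dy=-4->C; (2,5):dx=-3,dy=-1->C
  (2,6):dx=+3,dy=+3->C; (3,4):dx=-4,dy=+2->D; (3,5):dx=-5,dy=+5->D; (3,6):dx=+1,dy=+9->C
  (4,5):dx=-1,dy=+3->D; (4,6):dx=+5,dy=+7->C; (5,6):dx=+6,dy=+4->C
Step 2: C = 11, D = 4, total pairs = 15.
Step 3: tau = (C - D)/(n(n-1)/2) = (11 - 4)/15 = 0.466667.
Step 4: Exact two-sided p-value (enumerate n! = 720 permutations of y under H0): p = 0.272222.
Step 5: alpha = 0.05. fail to reject H0.

tau_b = 0.4667 (C=11, D=4), p = 0.272222, fail to reject H0.
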